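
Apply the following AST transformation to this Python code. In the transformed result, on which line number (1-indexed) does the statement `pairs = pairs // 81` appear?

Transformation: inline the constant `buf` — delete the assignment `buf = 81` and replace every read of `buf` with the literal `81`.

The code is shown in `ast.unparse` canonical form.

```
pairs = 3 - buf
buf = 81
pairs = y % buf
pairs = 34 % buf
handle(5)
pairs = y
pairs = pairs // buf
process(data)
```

Transformed code:
pairs = 3 - 81
pairs = y % 81
pairs = 34 % 81
handle(5)
pairs = y
pairs = pairs // 81
process(data)

6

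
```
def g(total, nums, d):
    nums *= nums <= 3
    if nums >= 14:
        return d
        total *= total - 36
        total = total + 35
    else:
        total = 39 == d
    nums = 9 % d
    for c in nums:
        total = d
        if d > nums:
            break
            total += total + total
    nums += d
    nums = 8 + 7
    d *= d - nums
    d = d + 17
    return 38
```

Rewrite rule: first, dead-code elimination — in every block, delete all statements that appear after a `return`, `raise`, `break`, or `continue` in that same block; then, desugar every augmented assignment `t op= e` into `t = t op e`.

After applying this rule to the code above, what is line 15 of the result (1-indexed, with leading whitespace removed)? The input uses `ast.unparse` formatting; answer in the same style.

d = d + 17

Transformed code:
def g(total, nums, d):
    nums = nums * (nums <= 3)
    if nums >= 14:
        return d
    else:
        total = 39 == d
    nums = 9 % d
    for c in nums:
        total = d
        if d > nums:
            break
    nums = nums + d
    nums = 8 + 7
    d = d * (d - nums)
    d = d + 17
    return 38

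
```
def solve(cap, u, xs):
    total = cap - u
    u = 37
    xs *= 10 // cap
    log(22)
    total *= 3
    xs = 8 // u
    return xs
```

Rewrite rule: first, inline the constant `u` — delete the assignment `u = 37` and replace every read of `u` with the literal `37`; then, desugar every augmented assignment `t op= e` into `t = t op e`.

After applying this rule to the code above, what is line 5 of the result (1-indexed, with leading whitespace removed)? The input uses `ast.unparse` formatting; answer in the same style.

Transformed code:
def solve(cap, u, xs):
    total = cap - 37
    xs = xs * (10 // cap)
    log(22)
    total = total * 3
    xs = 8 // 37
    return xs

total = total * 3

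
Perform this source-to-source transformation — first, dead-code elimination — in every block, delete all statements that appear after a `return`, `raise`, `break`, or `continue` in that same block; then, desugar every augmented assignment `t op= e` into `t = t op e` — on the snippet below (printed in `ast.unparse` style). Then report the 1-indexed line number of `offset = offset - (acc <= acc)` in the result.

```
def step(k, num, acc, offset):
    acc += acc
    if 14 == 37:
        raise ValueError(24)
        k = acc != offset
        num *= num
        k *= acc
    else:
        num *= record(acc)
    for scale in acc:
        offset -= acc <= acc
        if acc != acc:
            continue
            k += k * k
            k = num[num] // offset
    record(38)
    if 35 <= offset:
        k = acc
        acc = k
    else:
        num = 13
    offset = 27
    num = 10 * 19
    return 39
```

Transformed code:
def step(k, num, acc, offset):
    acc = acc + acc
    if 14 == 37:
        raise ValueError(24)
    else:
        num = num * record(acc)
    for scale in acc:
        offset = offset - (acc <= acc)
        if acc != acc:
            continue
    record(38)
    if 35 <= offset:
        k = acc
        acc = k
    else:
        num = 13
    offset = 27
    num = 10 * 19
    return 39

8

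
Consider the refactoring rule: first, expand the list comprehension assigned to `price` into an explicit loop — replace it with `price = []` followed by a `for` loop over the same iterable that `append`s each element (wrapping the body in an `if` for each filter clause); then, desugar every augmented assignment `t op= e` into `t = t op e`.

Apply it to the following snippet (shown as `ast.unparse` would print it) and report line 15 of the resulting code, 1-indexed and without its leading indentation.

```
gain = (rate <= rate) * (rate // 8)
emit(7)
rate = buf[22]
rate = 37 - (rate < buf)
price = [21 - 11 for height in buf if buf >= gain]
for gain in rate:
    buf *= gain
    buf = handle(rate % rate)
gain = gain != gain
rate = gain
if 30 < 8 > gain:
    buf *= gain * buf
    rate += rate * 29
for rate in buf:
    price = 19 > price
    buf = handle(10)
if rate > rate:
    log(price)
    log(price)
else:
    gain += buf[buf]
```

buf = buf * (gain * buf)

Transformed code:
gain = (rate <= rate) * (rate // 8)
emit(7)
rate = buf[22]
rate = 37 - (rate < buf)
price = []
for height in buf:
    if buf >= gain:
        price.append(21 - 11)
for gain in rate:
    buf = buf * gain
    buf = handle(rate % rate)
gain = gain != gain
rate = gain
if 30 < 8 > gain:
    buf = buf * (gain * buf)
    rate = rate + rate * 29
for rate in buf:
    price = 19 > price
    buf = handle(10)
if rate > rate:
    log(price)
    log(price)
else:
    gain = gain + buf[buf]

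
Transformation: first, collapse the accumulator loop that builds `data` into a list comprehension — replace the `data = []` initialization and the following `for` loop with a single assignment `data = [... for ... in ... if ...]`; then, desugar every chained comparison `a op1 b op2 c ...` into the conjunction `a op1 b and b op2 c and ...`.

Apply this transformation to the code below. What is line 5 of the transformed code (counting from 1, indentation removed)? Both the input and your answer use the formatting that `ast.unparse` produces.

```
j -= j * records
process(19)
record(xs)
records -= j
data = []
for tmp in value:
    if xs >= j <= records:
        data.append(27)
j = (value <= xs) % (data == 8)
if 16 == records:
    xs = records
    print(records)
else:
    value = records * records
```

data = [27 for tmp in value if xs >= j and j <= records]

Transformed code:
j -= j * records
process(19)
record(xs)
records -= j
data = [27 for tmp in value if xs >= j and j <= records]
j = (value <= xs) % (data == 8)
if 16 == records:
    xs = records
    print(records)
else:
    value = records * records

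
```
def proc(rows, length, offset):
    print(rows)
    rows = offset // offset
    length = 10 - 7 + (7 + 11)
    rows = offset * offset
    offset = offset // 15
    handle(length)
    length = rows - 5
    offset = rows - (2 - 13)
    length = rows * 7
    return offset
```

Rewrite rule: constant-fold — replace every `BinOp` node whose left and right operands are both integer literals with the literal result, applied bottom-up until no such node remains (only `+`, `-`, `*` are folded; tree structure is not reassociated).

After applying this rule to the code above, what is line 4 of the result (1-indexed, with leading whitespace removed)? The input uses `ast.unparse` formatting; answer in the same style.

Transformed code:
def proc(rows, length, offset):
    print(rows)
    rows = offset // offset
    length = 21
    rows = offset * offset
    offset = offset // 15
    handle(length)
    length = rows - 5
    offset = rows - -11
    length = rows * 7
    return offset

length = 21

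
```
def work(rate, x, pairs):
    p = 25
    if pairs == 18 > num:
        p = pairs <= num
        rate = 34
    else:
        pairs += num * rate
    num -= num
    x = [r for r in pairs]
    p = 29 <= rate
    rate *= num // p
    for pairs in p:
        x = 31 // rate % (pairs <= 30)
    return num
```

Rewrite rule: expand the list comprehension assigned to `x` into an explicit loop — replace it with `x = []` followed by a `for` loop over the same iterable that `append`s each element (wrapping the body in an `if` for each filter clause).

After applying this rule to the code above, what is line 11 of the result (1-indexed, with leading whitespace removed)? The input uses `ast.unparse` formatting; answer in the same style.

x.append(r)

Transformed code:
def work(rate, x, pairs):
    p = 25
    if pairs == 18 > num:
        p = pairs <= num
        rate = 34
    else:
        pairs += num * rate
    num -= num
    x = []
    for r in pairs:
        x.append(r)
    p = 29 <= rate
    rate *= num // p
    for pairs in p:
        x = 31 // rate % (pairs <= 30)
    return num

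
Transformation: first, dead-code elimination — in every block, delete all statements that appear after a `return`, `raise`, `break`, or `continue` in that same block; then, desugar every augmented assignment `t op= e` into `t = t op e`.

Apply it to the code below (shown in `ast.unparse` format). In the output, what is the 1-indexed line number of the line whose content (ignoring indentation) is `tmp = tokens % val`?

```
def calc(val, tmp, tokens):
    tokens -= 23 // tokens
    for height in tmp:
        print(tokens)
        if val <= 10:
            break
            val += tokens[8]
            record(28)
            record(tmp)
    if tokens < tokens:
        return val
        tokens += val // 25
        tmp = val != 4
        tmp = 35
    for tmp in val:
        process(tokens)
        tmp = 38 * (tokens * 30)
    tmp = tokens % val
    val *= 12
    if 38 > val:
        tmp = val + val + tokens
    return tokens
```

Transformed code:
def calc(val, tmp, tokens):
    tokens = tokens - 23 // tokens
    for height in tmp:
        print(tokens)
        if val <= 10:
            break
    if tokens < tokens:
        return val
    for tmp in val:
        process(tokens)
        tmp = 38 * (tokens * 30)
    tmp = tokens % val
    val = val * 12
    if 38 > val:
        tmp = val + val + tokens
    return tokens

12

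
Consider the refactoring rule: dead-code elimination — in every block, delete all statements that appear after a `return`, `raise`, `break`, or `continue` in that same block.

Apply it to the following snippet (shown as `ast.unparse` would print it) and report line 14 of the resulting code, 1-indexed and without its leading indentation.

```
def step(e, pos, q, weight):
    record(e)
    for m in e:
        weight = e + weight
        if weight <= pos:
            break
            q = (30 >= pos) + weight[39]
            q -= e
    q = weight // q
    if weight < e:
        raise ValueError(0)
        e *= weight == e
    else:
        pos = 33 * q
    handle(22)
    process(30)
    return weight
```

return weight

Transformed code:
def step(e, pos, q, weight):
    record(e)
    for m in e:
        weight = e + weight
        if weight <= pos:
            break
    q = weight // q
    if weight < e:
        raise ValueError(0)
    else:
        pos = 33 * q
    handle(22)
    process(30)
    return weight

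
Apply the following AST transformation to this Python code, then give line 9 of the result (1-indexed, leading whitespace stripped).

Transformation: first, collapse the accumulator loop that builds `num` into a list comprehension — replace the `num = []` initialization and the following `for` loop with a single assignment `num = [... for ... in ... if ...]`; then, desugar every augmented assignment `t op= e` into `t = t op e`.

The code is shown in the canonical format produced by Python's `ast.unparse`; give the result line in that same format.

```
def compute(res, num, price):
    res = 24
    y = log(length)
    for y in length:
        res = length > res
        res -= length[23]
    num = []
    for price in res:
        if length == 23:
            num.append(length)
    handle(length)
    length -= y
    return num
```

length = length - y

Transformed code:
def compute(res, num, price):
    res = 24
    y = log(length)
    for y in length:
        res = length > res
        res = res - length[23]
    num = [length for price in res if length == 23]
    handle(length)
    length = length - y
    return num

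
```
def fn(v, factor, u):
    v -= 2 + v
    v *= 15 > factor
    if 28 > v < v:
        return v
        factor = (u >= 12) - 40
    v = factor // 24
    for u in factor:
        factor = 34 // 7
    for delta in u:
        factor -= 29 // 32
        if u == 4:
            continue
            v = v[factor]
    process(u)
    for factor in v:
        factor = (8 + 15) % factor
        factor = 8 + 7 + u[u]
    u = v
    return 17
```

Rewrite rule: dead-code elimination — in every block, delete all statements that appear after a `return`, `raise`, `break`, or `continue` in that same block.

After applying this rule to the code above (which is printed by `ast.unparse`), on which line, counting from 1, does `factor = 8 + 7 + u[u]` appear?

Transformed code:
def fn(v, factor, u):
    v -= 2 + v
    v *= 15 > factor
    if 28 > v < v:
        return v
    v = factor // 24
    for u in factor:
        factor = 34 // 7
    for delta in u:
        factor -= 29 // 32
        if u == 4:
            continue
    process(u)
    for factor in v:
        factor = (8 + 15) % factor
        factor = 8 + 7 + u[u]
    u = v
    return 17

16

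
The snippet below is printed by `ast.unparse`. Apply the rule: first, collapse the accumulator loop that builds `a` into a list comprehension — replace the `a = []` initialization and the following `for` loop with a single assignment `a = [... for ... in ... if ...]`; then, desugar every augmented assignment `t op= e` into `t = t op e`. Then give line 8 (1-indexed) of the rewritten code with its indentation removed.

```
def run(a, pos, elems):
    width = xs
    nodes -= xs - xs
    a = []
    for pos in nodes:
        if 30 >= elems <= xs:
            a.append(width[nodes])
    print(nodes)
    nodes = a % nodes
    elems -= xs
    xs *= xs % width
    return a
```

Transformed code:
def run(a, pos, elems):
    width = xs
    nodes = nodes - (xs - xs)
    a = [width[nodes] for pos in nodes if 30 >= elems <= xs]
    print(nodes)
    nodes = a % nodes
    elems = elems - xs
    xs = xs * (xs % width)
    return a

xs = xs * (xs % width)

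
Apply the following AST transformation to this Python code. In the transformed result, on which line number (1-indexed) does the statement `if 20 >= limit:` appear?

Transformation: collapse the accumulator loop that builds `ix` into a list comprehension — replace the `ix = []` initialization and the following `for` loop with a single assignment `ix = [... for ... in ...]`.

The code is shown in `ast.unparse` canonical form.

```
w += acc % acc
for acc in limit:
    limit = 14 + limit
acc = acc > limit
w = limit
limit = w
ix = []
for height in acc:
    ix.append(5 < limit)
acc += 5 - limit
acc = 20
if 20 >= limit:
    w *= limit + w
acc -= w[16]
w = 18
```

10

Transformed code:
w += acc % acc
for acc in limit:
    limit = 14 + limit
acc = acc > limit
w = limit
limit = w
ix = [5 < limit for height in acc]
acc += 5 - limit
acc = 20
if 20 >= limit:
    w *= limit + w
acc -= w[16]
w = 18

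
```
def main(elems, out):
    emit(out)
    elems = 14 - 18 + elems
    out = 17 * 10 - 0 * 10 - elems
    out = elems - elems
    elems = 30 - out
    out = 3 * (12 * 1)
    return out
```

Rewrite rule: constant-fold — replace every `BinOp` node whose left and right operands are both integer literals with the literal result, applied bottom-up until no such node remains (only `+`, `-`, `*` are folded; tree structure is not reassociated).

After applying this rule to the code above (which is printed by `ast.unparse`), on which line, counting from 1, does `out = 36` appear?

Transformed code:
def main(elems, out):
    emit(out)
    elems = -4 + elems
    out = 170 - elems
    out = elems - elems
    elems = 30 - out
    out = 36
    return out

7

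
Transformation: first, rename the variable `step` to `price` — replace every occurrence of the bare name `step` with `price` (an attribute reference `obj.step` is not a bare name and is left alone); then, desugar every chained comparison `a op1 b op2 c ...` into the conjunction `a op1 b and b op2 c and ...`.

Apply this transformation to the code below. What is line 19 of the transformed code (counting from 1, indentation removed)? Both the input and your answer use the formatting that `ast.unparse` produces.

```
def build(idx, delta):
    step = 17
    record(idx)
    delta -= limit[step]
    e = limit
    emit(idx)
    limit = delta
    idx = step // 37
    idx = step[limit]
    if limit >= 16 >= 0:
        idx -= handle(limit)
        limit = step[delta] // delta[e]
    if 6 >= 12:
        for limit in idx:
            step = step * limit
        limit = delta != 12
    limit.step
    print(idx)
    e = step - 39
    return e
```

e = price - 39

Transformed code:
def build(idx, delta):
    price = 17
    record(idx)
    delta -= limit[price]
    e = limit
    emit(idx)
    limit = delta
    idx = price // 37
    idx = price[limit]
    if limit >= 16 and 16 >= 0:
        idx -= handle(limit)
        limit = price[delta] // delta[e]
    if 6 >= 12:
        for limit in idx:
            price = price * limit
        limit = delta != 12
    limit.step
    print(idx)
    e = price - 39
    return e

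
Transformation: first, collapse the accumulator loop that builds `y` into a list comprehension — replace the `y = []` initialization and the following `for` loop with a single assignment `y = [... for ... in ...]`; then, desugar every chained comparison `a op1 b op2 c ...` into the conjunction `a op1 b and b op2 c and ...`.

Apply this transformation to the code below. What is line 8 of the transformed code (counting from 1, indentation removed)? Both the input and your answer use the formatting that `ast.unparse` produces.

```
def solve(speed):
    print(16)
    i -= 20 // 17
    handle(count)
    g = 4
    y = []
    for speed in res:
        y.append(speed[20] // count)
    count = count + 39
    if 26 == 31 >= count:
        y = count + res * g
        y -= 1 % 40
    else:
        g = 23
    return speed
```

if 26 == 31 and 31 >= count:

Transformed code:
def solve(speed):
    print(16)
    i -= 20 // 17
    handle(count)
    g = 4
    y = [speed[20] // count for speed in res]
    count = count + 39
    if 26 == 31 and 31 >= count:
        y = count + res * g
        y -= 1 % 40
    else:
        g = 23
    return speed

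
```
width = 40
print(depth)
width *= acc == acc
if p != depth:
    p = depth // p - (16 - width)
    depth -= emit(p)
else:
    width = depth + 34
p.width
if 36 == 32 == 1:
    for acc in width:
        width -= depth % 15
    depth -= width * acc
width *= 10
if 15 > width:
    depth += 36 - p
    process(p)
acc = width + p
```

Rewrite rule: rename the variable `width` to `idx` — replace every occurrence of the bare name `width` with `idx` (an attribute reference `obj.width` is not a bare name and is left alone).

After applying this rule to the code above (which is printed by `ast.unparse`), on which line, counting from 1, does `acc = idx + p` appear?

Transformed code:
idx = 40
print(depth)
idx *= acc == acc
if p != depth:
    p = depth // p - (16 - idx)
    depth -= emit(p)
else:
    idx = depth + 34
p.width
if 36 == 32 == 1:
    for acc in idx:
        idx -= depth % 15
    depth -= idx * acc
idx *= 10
if 15 > idx:
    depth += 36 - p
    process(p)
acc = idx + p

18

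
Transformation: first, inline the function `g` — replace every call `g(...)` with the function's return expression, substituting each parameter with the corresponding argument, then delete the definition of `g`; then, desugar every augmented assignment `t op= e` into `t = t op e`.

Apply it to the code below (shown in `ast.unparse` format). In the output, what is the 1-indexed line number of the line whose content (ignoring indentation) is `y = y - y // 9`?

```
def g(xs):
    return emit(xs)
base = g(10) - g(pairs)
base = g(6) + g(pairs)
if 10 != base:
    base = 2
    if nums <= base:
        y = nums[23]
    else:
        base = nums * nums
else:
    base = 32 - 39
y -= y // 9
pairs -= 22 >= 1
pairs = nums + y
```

11

Transformed code:
base = emit(10) - emit(pairs)
base = emit(6) + emit(pairs)
if 10 != base:
    base = 2
    if nums <= base:
        y = nums[23]
    else:
        base = nums * nums
else:
    base = 32 - 39
y = y - y // 9
pairs = pairs - (22 >= 1)
pairs = nums + y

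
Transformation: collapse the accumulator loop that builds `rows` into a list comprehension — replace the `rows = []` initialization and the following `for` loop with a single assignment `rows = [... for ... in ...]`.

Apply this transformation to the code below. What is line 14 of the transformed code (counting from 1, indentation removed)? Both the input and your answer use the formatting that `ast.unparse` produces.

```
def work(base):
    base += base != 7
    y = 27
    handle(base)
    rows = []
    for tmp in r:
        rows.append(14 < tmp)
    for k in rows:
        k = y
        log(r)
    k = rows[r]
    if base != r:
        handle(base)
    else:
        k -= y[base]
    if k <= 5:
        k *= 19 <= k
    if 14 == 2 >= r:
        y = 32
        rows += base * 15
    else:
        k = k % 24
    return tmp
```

if k <= 5:

Transformed code:
def work(base):
    base += base != 7
    y = 27
    handle(base)
    rows = [14 < tmp for tmp in r]
    for k in rows:
        k = y
        log(r)
    k = rows[r]
    if base != r:
        handle(base)
    else:
        k -= y[base]
    if k <= 5:
        k *= 19 <= k
    if 14 == 2 >= r:
        y = 32
        rows += base * 15
    else:
        k = k % 24
    return tmp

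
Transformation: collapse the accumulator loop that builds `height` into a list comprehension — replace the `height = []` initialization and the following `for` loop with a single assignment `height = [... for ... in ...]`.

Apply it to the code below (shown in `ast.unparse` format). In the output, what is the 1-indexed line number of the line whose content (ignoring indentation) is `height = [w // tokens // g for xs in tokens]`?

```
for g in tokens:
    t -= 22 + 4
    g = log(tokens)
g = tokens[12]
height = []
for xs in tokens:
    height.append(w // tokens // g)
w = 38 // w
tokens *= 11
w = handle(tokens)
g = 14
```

Transformed code:
for g in tokens:
    t -= 22 + 4
    g = log(tokens)
g = tokens[12]
height = [w // tokens // g for xs in tokens]
w = 38 // w
tokens *= 11
w = handle(tokens)
g = 14

5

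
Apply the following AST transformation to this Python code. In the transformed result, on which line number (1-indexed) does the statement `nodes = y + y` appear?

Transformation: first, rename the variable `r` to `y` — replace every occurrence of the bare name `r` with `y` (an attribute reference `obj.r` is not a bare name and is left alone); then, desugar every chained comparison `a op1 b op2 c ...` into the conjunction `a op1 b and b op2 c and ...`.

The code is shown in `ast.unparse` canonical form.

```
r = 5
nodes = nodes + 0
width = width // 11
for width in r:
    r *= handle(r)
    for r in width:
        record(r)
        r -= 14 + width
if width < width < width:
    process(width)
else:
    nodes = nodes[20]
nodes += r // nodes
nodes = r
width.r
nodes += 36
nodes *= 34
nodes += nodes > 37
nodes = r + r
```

Transformed code:
y = 5
nodes = nodes + 0
width = width // 11
for width in y:
    y *= handle(y)
    for y in width:
        record(y)
        y -= 14 + width
if width < width and width < width:
    process(width)
else:
    nodes = nodes[20]
nodes += y // nodes
nodes = y
width.r
nodes += 36
nodes *= 34
nodes += nodes > 37
nodes = y + y

19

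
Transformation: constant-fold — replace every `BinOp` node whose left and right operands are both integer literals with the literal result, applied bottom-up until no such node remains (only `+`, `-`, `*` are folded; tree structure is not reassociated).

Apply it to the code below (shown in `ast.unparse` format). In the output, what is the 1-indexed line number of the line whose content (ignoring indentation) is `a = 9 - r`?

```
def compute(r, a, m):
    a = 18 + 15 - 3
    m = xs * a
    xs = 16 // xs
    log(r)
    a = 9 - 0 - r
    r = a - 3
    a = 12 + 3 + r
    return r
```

6

Transformed code:
def compute(r, a, m):
    a = 30
    m = xs * a
    xs = 16 // xs
    log(r)
    a = 9 - r
    r = a - 3
    a = 15 + r
    return r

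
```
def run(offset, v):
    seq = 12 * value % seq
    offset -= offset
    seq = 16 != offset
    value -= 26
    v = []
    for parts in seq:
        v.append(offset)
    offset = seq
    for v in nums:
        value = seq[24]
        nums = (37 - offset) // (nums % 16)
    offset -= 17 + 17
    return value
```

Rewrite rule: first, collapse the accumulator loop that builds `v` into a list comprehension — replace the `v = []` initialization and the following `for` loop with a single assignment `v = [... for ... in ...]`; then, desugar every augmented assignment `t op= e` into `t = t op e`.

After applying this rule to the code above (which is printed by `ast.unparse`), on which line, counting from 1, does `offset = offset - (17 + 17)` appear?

11

Transformed code:
def run(offset, v):
    seq = 12 * value % seq
    offset = offset - offset
    seq = 16 != offset
    value = value - 26
    v = [offset for parts in seq]
    offset = seq
    for v in nums:
        value = seq[24]
        nums = (37 - offset) // (nums % 16)
    offset = offset - (17 + 17)
    return value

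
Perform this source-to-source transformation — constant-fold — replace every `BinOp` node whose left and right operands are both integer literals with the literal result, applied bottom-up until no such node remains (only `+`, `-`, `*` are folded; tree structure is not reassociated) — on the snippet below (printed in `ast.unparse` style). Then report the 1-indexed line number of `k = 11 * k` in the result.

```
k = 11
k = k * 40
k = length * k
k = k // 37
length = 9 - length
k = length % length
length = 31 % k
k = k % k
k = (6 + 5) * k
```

9

Transformed code:
k = 11
k = k * 40
k = length * k
k = k // 37
length = 9 - length
k = length % length
length = 31 % k
k = k % k
k = 11 * k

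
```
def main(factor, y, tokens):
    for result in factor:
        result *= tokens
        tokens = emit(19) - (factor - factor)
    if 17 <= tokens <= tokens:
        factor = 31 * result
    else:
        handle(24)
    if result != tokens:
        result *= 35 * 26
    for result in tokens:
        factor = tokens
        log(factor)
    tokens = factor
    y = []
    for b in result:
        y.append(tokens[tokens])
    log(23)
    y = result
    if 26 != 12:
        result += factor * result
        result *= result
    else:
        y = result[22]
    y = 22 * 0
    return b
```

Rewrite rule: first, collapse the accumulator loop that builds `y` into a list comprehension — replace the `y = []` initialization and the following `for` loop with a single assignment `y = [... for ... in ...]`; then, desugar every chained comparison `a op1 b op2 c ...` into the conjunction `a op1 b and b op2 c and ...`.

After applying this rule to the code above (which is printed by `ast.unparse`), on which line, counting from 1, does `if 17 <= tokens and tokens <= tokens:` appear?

5

Transformed code:
def main(factor, y, tokens):
    for result in factor:
        result *= tokens
        tokens = emit(19) - (factor - factor)
    if 17 <= tokens and tokens <= tokens:
        factor = 31 * result
    else:
        handle(24)
    if result != tokens:
        result *= 35 * 26
    for result in tokens:
        factor = tokens
        log(factor)
    tokens = factor
    y = [tokens[tokens] for b in result]
    log(23)
    y = result
    if 26 != 12:
        result += factor * result
        result *= result
    else:
        y = result[22]
    y = 22 * 0
    return b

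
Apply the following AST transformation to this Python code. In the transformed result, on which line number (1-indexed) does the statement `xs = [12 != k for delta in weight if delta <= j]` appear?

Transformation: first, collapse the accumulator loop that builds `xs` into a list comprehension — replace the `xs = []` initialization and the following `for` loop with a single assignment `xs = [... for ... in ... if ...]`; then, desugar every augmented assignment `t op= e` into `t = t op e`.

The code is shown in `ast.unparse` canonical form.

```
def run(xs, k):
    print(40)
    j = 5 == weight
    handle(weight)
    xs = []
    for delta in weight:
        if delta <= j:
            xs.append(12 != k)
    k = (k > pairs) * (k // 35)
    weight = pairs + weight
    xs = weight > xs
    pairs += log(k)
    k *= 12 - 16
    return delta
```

Transformed code:
def run(xs, k):
    print(40)
    j = 5 == weight
    handle(weight)
    xs = [12 != k for delta in weight if delta <= j]
    k = (k > pairs) * (k // 35)
    weight = pairs + weight
    xs = weight > xs
    pairs = pairs + log(k)
    k = k * (12 - 16)
    return delta

5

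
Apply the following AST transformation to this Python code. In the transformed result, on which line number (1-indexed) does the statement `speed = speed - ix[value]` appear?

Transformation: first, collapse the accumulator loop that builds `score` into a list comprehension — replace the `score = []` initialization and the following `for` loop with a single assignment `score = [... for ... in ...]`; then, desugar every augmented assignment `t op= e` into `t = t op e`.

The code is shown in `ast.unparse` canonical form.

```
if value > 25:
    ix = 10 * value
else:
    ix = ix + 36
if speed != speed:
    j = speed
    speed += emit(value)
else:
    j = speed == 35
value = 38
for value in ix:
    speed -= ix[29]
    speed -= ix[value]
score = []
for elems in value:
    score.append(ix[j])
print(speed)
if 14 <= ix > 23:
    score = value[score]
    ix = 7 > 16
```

13

Transformed code:
if value > 25:
    ix = 10 * value
else:
    ix = ix + 36
if speed != speed:
    j = speed
    speed = speed + emit(value)
else:
    j = speed == 35
value = 38
for value in ix:
    speed = speed - ix[29]
    speed = speed - ix[value]
score = [ix[j] for elems in value]
print(speed)
if 14 <= ix > 23:
    score = value[score]
    ix = 7 > 16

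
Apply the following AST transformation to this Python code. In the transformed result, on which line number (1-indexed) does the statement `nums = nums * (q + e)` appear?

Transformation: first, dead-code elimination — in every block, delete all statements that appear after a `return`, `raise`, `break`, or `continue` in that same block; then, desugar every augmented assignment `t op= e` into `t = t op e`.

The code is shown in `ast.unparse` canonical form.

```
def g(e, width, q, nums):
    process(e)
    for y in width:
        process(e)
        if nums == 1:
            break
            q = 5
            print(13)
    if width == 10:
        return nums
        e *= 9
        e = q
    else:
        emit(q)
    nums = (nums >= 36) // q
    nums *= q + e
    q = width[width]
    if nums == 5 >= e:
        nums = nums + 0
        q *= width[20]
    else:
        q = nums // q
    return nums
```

12

Transformed code:
def g(e, width, q, nums):
    process(e)
    for y in width:
        process(e)
        if nums == 1:
            break
    if width == 10:
        return nums
    else:
        emit(q)
    nums = (nums >= 36) // q
    nums = nums * (q + e)
    q = width[width]
    if nums == 5 >= e:
        nums = nums + 0
        q = q * width[20]
    else:
        q = nums // q
    return nums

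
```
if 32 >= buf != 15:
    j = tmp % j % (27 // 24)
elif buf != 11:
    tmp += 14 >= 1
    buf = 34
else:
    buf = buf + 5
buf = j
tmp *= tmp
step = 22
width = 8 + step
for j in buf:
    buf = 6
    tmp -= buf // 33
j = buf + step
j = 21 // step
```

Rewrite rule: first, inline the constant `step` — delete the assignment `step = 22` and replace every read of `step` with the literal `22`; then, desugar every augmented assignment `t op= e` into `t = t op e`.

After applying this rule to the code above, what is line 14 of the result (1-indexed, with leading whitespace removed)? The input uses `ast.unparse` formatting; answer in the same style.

j = buf + 22

Transformed code:
if 32 >= buf != 15:
    j = tmp % j % (27 // 24)
elif buf != 11:
    tmp = tmp + (14 >= 1)
    buf = 34
else:
    buf = buf + 5
buf = j
tmp = tmp * tmp
width = 8 + 22
for j in buf:
    buf = 6
    tmp = tmp - buf // 33
j = buf + 22
j = 21 // 22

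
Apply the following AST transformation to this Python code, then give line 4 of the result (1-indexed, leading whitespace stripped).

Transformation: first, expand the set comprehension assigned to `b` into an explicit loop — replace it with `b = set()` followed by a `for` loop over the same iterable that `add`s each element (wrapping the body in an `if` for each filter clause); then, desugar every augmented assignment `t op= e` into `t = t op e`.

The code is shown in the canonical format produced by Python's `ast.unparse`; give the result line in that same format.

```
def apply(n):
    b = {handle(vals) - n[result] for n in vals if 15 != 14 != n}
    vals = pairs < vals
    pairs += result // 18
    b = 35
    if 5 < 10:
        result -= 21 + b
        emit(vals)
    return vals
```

Transformed code:
def apply(n):
    b = set()
    for n in vals:
        if 15 != 14 != n:
            b.add(handle(vals) - n[result])
    vals = pairs < vals
    pairs = pairs + result // 18
    b = 35
    if 5 < 10:
        result = result - (21 + b)
        emit(vals)
    return vals

if 15 != 14 != n:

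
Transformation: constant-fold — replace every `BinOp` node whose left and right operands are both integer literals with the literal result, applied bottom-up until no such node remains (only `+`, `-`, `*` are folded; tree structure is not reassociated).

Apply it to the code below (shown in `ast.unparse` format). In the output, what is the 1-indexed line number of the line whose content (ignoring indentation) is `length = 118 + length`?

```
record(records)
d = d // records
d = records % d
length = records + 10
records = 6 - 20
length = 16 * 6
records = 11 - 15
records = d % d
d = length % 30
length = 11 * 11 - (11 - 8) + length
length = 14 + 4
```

10

Transformed code:
record(records)
d = d // records
d = records % d
length = records + 10
records = -14
length = 96
records = -4
records = d % d
d = length % 30
length = 118 + length
length = 18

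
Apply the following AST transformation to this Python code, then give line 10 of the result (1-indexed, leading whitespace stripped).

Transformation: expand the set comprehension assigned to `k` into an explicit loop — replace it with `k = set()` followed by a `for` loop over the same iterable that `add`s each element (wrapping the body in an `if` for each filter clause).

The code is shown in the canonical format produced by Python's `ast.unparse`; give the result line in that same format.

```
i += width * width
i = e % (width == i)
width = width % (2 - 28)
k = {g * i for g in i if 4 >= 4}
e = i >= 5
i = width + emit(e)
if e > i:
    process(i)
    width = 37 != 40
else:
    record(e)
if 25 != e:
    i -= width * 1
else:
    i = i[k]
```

Transformed code:
i += width * width
i = e % (width == i)
width = width % (2 - 28)
k = set()
for g in i:
    if 4 >= 4:
        k.add(g * i)
e = i >= 5
i = width + emit(e)
if e > i:
    process(i)
    width = 37 != 40
else:
    record(e)
if 25 != e:
    i -= width * 1
else:
    i = i[k]

if e > i:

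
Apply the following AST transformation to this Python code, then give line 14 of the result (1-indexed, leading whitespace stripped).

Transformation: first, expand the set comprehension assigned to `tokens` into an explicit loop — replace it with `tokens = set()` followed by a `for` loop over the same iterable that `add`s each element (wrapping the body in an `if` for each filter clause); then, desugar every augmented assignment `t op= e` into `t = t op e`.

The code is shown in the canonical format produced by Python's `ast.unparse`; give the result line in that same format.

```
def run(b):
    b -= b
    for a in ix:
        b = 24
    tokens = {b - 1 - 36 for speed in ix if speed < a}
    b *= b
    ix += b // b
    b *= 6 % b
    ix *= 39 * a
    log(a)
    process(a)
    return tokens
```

process(a)

Transformed code:
def run(b):
    b = b - b
    for a in ix:
        b = 24
    tokens = set()
    for speed in ix:
        if speed < a:
            tokens.add(b - 1 - 36)
    b = b * b
    ix = ix + b // b
    b = b * (6 % b)
    ix = ix * (39 * a)
    log(a)
    process(a)
    return tokens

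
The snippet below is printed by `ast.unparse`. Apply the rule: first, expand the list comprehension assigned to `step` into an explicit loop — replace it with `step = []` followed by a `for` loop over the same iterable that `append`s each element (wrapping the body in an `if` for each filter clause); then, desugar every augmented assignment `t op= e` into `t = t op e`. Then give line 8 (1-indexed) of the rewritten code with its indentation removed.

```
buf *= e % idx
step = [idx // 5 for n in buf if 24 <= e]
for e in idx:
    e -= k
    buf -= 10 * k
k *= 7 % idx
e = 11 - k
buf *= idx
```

buf = buf - 10 * k

Transformed code:
buf = buf * (e % idx)
step = []
for n in buf:
    if 24 <= e:
        step.append(idx // 5)
for e in idx:
    e = e - k
    buf = buf - 10 * k
k = k * (7 % idx)
e = 11 - k
buf = buf * idx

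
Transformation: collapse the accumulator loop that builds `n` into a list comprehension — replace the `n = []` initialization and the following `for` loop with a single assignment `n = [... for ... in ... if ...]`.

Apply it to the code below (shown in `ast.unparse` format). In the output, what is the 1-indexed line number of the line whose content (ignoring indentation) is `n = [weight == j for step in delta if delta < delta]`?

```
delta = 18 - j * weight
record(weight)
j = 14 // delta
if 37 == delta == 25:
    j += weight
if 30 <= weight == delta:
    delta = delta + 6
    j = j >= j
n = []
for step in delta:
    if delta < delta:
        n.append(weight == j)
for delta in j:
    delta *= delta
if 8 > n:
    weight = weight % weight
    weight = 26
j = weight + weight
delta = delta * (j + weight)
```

9

Transformed code:
delta = 18 - j * weight
record(weight)
j = 14 // delta
if 37 == delta == 25:
    j += weight
if 30 <= weight == delta:
    delta = delta + 6
    j = j >= j
n = [weight == j for step in delta if delta < delta]
for delta in j:
    delta *= delta
if 8 > n:
    weight = weight % weight
    weight = 26
j = weight + weight
delta = delta * (j + weight)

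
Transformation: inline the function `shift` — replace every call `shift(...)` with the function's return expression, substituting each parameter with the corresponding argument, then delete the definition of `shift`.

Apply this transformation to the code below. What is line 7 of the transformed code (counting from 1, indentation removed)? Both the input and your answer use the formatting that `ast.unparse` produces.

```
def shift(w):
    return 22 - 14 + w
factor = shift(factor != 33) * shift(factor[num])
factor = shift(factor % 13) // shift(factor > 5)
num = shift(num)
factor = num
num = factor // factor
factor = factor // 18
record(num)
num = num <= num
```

record(num)

Transformed code:
factor = (22 - 14 + (factor != 33)) * (22 - 14 + factor[num])
factor = (22 - 14 + factor % 13) // (22 - 14 + (factor > 5))
num = 22 - 14 + num
factor = num
num = factor // factor
factor = factor // 18
record(num)
num = num <= num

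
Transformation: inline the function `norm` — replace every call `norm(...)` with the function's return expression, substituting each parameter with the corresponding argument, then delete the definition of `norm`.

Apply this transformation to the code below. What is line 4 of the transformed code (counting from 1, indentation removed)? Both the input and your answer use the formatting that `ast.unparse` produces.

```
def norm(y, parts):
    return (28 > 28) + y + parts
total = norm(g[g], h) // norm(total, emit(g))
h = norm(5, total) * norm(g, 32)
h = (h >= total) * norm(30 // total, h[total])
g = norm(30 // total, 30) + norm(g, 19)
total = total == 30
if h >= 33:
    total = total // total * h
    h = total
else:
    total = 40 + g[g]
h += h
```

g = (28 > 28) + 30 // total + 30 + ((28 > 28) + g + 19)

Transformed code:
total = ((28 > 28) + g[g] + h) // ((28 > 28) + total + emit(g))
h = ((28 > 28) + 5 + total) * ((28 > 28) + g + 32)
h = (h >= total) * ((28 > 28) + 30 // total + h[total])
g = (28 > 28) + 30 // total + 30 + ((28 > 28) + g + 19)
total = total == 30
if h >= 33:
    total = total // total * h
    h = total
else:
    total = 40 + g[g]
h += h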